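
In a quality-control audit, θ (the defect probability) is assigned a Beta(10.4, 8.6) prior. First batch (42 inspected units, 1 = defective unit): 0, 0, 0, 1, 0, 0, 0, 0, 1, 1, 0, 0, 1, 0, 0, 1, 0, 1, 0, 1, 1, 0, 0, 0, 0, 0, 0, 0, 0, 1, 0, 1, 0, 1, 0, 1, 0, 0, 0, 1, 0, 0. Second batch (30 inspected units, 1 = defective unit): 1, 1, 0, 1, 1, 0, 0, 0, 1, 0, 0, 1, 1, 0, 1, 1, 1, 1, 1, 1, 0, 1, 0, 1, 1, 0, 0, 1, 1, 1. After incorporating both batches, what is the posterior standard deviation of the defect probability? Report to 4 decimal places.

The Beta prior is conjugate to a Binomial/Bernoulli likelihood; the update adds successes to α and failures to β.
After batch 1: Beta(10.4+13, 8.6+29) = Beta(23.4, 37.6).
After batch 2: Beta(23.4+19, 37.6+11) = Beta(42.4, 48.6).
Var = αβ/((α+β)²(α+β+1)) = 42.4·48.6/(91.0²·92.0) = 0.00270478; SD = √0.00270478 = 0.0520.

0.0520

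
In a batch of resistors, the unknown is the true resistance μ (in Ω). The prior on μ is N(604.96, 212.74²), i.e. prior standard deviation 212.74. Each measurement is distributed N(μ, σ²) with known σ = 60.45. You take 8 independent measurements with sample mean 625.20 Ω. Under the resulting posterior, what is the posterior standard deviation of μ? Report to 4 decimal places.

For Normal data with known variance σ², a Normal(μ₀, σ₀²) prior on μ is conjugate. Posterior precision = 1/σ₀² + n/σ²; posterior mean is the precision-weighted average of μ₀ and x̄.
σ₀² = 212.74² = 45258.3076, σ² = 60.45² = 3654.2025; σ² + n·σ₀² = 3654.2025 + 8·45258.3076 = 365720.6633.
Posterior precision = 1/σ₀² + n/σ² = 1/45258.3076 + 8/3654.2025 = (σ² + n·σ₀²)/(σ₀²σ²) = 365720.6633/(45258.3076·3654.2025); posterior variance σₙ² = σ₀²σ²/(σ² + n·σ₀²) = 45258.3076·3654.2025/365720.6633 = 452.211311.
Posterior SD = √σₙ² = √(45258.3076·3654.2025/365720.6633) = 21.2653.

21.2653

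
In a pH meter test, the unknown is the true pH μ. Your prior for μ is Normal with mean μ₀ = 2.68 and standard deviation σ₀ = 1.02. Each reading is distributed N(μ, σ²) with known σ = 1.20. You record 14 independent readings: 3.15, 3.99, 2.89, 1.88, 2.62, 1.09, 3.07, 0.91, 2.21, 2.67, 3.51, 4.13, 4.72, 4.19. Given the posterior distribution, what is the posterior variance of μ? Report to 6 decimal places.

0.093603

For Normal data with known variance σ², a Normal(μ₀, σ₀²) prior on μ is conjugate. Posterior precision = 1/σ₀² + n/σ²; posterior mean is the precision-weighted average of μ₀ and x̄.
σ₀² = 1.02² = 1.0404, σ² = 1.20² = 1.44; σ² + n·σ₀² = 1.44 + 14·1.0404 = 16.0056.
Posterior precision = 1/σ₀² + n/σ² = 1/1.0404 + 14/1.44 = (σ² + n·σ₀²)/(σ₀²σ²) = 16.0056/(1.0404·1.44); posterior variance σₙ² = σ₀²σ²/(σ² + n·σ₀²) = 1.0404·1.44/16.0056 = 0.093603.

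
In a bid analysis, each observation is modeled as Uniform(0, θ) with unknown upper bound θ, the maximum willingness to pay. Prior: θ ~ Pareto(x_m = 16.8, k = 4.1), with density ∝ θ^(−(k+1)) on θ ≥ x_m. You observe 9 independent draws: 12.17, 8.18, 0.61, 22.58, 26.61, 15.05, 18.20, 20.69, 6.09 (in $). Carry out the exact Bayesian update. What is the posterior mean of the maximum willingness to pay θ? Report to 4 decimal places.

A Pareto(scale x_m, shape k) prior on the upper bound θ of Uniform(0, θ) is conjugate: posterior is Pareto(max(x_m, max xᵢ), k + n).
Sample maximum = 26.61; prior scale x_m = 16.8 → posterior scale = max = 26.61.
Posterior shape = 4.1 + 9 = 13.1.
E[θ|data] = k·x_m/(k−1) = 13.1·26.61/12.1 = 28.8092.

28.8092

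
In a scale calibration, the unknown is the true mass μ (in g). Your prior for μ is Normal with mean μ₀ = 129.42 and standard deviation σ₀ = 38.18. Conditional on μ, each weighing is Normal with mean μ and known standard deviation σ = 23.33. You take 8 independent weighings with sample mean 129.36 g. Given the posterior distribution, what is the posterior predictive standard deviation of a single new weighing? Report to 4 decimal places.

24.6838

For Normal data with known variance σ², a Normal(μ₀, σ₀²) prior on μ is conjugate. Posterior precision = 1/σ₀² + n/σ²; posterior mean is the precision-weighted average of μ₀ and x̄.
σ₀² = 38.18² = 1457.7124, σ² = 23.33² = 544.2889; σ² + n·σ₀² = 544.2889 + 8·1457.7124 = 12205.9881.
Posterior precision = 1/σ₀² + n/σ² = 1/1457.7124 + 8/544.2889 = (σ² + n·σ₀²)/(σ₀²σ²) = 12205.9881/(1457.7124·544.2889); posterior variance σₙ² = σ₀²σ²/(σ² + n·σ₀²) = 1457.7124·544.2889/12205.9881 = 65.002249.
Predictive variance for one new observation = σₙ² + σ² = 1457.7124·544.2889/12205.9881 + 544.2889 = σ²·(σ₀² + 12205.9881)/12205.9881 = 544.2889·13663.7005/12205.9881 = 609.291149; SD = √(544.2889·13663.7005/12205.9881) = 24.6838.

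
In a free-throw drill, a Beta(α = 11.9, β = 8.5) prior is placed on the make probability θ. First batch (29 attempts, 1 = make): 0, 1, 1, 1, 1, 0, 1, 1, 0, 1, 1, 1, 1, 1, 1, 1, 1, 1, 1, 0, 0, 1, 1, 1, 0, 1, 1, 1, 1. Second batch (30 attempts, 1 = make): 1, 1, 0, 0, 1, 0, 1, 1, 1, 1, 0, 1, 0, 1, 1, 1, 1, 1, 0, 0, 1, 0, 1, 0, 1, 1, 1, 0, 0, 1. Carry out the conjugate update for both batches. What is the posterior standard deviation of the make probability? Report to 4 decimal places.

The Beta prior is conjugate to a Binomial/Bernoulli likelihood; the update adds successes to α and failures to β.
After batch 1: Beta(11.9+23, 8.5+6) = Beta(34.9, 14.5).
After batch 2: Beta(34.9+19, 14.5+11) = Beta(53.9, 25.5).
Var = αβ/((α+β)²(α+β+1)) = 53.9·25.5/(79.4²·80.4) = 0.00271164; SD = √0.00271164 = 0.0521.

0.0521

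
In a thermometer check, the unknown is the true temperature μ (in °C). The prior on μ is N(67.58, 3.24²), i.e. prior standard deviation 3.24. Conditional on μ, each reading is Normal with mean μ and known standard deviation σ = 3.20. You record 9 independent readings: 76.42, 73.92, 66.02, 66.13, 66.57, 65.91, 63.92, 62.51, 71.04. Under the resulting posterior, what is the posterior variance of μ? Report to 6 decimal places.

1.026519

For Normal data with known variance σ², a Normal(μ₀, σ₀²) prior on μ is conjugate. Posterior precision = 1/σ₀² + n/σ²; posterior mean is the precision-weighted average of μ₀ and x̄.
σ₀² = 3.24² = 10.4976, σ² = 3.20² = 10.24; σ² + n·σ₀² = 10.24 + 9·10.4976 = 104.7184.
Posterior precision = 1/σ₀² + n/σ² = 1/10.4976 + 9/10.24 = (σ² + n·σ₀²)/(σ₀²σ²) = 104.7184/(10.4976·10.24); posterior variance σₙ² = σ₀²σ²/(σ² + n·σ₀²) = 10.4976·10.24/104.7184 = 1.026519.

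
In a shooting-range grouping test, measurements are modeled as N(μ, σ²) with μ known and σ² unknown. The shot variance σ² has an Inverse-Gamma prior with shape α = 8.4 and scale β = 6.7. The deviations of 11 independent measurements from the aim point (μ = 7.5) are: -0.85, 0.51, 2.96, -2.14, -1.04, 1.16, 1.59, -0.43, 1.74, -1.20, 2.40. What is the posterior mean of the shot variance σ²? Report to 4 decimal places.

With known mean μ and an Inverse-Gamma(α, β) prior on σ², the Normal likelihood is conjugate: posterior is Inv-Gamma(α + n/2, β + Σ(xᵢ−μ)²/2).
Σ(xᵢ−μ)² = (-0.85)² + (0.51)² + (2.96)² + (-2.14)² + (-1.04)² + (1.16)² + (1.59)² + (-0.43)² + (1.74)² + (-1.20)² + (2.40)² = 29.6916.
Posterior: Inv-Gamma(8.4 + 11/2, 6.7 + 29.6916/2) = Inv-Gamma(13.90, 21.54580).
E[σ²|data] = β/(α−1) = 21.54580/12.90 = 1.6702.

1.6702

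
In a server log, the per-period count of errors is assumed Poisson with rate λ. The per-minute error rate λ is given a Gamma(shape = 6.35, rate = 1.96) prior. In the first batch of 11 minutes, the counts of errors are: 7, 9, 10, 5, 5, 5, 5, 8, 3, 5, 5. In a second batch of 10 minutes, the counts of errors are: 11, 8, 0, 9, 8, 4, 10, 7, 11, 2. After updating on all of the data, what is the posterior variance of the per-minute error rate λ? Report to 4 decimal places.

With a Gamma(shape α, rate β) prior, the Poisson likelihood is conjugate: the posterior is Gamma(α + ΣXᵢ, β + n).
Batch 1: sum of counts S = 67 over n = 11 minutes.
After batch 1: Gamma(α+S, β+n) = Gamma(6.35+67, 1.96+11) = Gamma(73.35, 12.96).
Batch 2: sum of counts S = 70 over n = 10 minutes.
After batch 2: Gamma(α+S, β+n) = Gamma(73.35+70, 12.96+10) = Gamma(143.35, 22.96).
Var = α/β² = 143.35/22.96² = 0.2719.

0.2719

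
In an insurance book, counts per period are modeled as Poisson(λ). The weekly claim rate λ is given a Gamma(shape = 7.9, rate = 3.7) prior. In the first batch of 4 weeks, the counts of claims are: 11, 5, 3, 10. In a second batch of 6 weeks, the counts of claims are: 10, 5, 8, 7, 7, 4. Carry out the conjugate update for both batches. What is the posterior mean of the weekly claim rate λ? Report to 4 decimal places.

5.6861

With a Gamma(shape α, rate β) prior, the Poisson likelihood is conjugate: the posterior is Gamma(α + ΣXᵢ, β + n).
Batch 1: sum of counts S = 29 over n = 4 weeks.
After batch 1: Gamma(α+S, β+n) = Gamma(7.9+29, 3.7+4) = Gamma(36.9, 7.7).
Batch 2: sum of counts S = 41 over n = 6 weeks.
After batch 2: Gamma(α+S, β+n) = Gamma(36.9+41, 7.7+6) = Gamma(77.9, 13.7).
Posterior mean = α/β = 77.9/13.7 = 5.6861.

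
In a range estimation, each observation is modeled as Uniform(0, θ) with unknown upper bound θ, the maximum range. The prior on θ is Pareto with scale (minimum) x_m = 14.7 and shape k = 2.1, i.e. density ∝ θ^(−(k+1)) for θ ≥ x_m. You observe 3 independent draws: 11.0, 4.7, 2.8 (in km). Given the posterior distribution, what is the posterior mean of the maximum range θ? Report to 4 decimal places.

18.2854

A Pareto(scale x_m, shape k) prior on the upper bound θ of Uniform(0, θ) is conjugate: posterior is Pareto(max(x_m, max xᵢ), k + n).
Sample maximum = 11.0; prior scale x_m = 14.7 → posterior scale = max = 14.7.
Posterior shape = 2.1 + 3 = 5.1.
E[θ|data] = k·x_m/(k−1) = 5.1·14.7/4.1 = 18.2854.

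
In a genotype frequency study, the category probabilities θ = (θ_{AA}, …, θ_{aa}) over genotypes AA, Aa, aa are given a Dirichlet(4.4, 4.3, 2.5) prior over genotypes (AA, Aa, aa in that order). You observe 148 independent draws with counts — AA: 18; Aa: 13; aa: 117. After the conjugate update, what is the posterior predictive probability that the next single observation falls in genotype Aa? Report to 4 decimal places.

The Dirichlet prior is conjugate to the Multinomial likelihood: each posterior αⱼ = prior αⱼ + observed count nⱼ.
Posterior concentration: (22.4, 17.3, 119.5), total = 159.2.
P(next = Aa | data) = α_{Aa}/Σα = 0.1087.

0.1087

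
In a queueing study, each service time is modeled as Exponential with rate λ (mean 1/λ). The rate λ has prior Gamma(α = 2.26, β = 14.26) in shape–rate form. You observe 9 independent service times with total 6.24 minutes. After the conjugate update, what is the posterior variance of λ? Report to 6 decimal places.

0.026794

With a Gamma(shape α, rate β) prior on the exponential rate λ, the posterior after n observations with total T = Σxᵢ is Gamma(α+n, β+T).
Posterior: Gamma(2.26+9, 14.26+6.24) = Gamma(11.26, 20.50).
Var = α/β² = 0.026794.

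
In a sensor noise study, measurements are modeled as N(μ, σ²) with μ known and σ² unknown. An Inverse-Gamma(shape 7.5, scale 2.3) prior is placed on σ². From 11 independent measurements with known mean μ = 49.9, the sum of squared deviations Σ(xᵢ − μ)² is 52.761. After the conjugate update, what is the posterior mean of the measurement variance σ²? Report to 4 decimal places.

With known mean μ and an Inverse-Gamma(α, β) prior on σ², the Normal likelihood is conjugate: posterior is Inv-Gamma(α + n/2, β + Σ(xᵢ−μ)²/2).
Posterior: Inv-Gamma(7.5 + 11/2, 2.3 + 52.761/2) = Inv-Gamma(13.00, 28.6805).
E[σ²|data] = β/(α−1) = 28.6805/12.00 = 2.3900.

2.3900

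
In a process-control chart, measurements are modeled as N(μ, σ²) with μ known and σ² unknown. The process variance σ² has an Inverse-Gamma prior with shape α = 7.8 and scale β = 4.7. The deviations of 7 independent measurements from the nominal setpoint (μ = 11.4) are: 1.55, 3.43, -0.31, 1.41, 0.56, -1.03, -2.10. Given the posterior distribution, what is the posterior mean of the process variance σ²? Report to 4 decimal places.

1.5260

With known mean μ and an Inverse-Gamma(α, β) prior on σ², the Normal likelihood is conjugate: posterior is Inv-Gamma(α + n/2, β + Σ(xᵢ−μ)²/2).
Σ(xᵢ−μ)² = (1.55)² + (3.43)² + (-0.31)² + (1.41)² + (0.56)² + (-1.03)² + (-2.10)² = 22.0361.
Posterior: Inv-Gamma(7.8 + 7/2, 4.7 + 22.0361/2) = Inv-Gamma(11.30, 15.71805).
E[σ²|data] = β/(α−1) = 15.71805/10.30 = 1.5260.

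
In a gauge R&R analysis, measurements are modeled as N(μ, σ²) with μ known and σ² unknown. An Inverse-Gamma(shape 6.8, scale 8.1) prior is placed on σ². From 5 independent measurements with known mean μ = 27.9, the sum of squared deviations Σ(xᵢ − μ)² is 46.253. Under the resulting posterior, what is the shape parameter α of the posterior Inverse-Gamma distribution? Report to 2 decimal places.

With known mean μ and an Inverse-Gamma(α, β) prior on σ², the Normal likelihood is conjugate: posterior is Inv-Gamma(α + n/2, β + Σ(xᵢ−μ)²/2).
Posterior: Inv-Gamma(6.8 + 5/2, 8.1 + 46.253/2) = Inv-Gamma(9.30, 31.2265).
Posterior α = 9.30.

9.30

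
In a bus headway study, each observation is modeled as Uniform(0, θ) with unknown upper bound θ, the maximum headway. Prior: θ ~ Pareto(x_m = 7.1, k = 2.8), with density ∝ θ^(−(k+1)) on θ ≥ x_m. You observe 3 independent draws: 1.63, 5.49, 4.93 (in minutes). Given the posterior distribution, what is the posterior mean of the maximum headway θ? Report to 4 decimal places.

A Pareto(scale x_m, shape k) prior on the upper bound θ of Uniform(0, θ) is conjugate: posterior is Pareto(max(x_m, max xᵢ), k + n).
Sample maximum = 5.49; prior scale x_m = 7.1 → posterior scale = max = 7.10.
Posterior shape = 2.8 + 3 = 5.8.
E[θ|data] = k·x_m/(k−1) = 5.8·7.10/4.8 = 8.5792.

8.5792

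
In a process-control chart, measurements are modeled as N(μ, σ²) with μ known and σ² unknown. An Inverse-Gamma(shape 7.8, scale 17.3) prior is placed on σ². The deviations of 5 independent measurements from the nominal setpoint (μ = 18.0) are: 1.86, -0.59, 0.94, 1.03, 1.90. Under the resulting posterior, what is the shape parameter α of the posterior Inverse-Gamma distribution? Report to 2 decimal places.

With known mean μ and an Inverse-Gamma(α, β) prior on σ², the Normal likelihood is conjugate: posterior is Inv-Gamma(α + n/2, β + Σ(xᵢ−μ)²/2).
Σ(xᵢ−μ)² = (1.86)² + (-0.59)² + (0.94)² + (1.03)² + (1.90)² = 9.3622.
Posterior: Inv-Gamma(7.8 + 5/2, 17.3 + 9.3622/2) = Inv-Gamma(10.30, 21.98110).
Posterior α = 10.30.

10.30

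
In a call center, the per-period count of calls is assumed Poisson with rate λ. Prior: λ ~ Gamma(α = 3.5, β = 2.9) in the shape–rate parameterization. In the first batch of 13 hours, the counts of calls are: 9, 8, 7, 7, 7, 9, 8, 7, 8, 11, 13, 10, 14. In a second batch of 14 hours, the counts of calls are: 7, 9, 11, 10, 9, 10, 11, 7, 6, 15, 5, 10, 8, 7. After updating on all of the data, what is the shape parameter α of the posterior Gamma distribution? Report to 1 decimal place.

246.5

With a Gamma(shape α, rate β) prior, the Poisson likelihood is conjugate: the posterior is Gamma(α + ΣXᵢ, β + n).
Batch 1: sum of counts S = 118 over n = 13 hours.
After batch 1: Gamma(α+S, β+n) = Gamma(3.5+118, 2.9+13) = Gamma(121.5, 15.9).
Batch 2: sum of counts S = 125 over n = 14 hours.
After batch 2: Gamma(α+S, β+n) = Gamma(121.5+125, 15.9+14) = Gamma(246.5, 29.9).
Posterior α = 246.5.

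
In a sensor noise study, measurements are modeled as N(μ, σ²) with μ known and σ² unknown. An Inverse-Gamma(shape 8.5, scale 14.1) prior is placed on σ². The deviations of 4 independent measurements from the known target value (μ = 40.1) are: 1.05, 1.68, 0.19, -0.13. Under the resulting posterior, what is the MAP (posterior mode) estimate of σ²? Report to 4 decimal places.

1.3990

With known mean μ and an Inverse-Gamma(α, β) prior on σ², the Normal likelihood is conjugate: posterior is Inv-Gamma(α + n/2, β + Σ(xᵢ−μ)²/2).
Σ(xᵢ−μ)² = (1.05)² + (1.68)² + (0.19)² + (-0.13)² = 3.9779.
Posterior: Inv-Gamma(8.5 + 4/2, 14.1 + 3.9779/2) = Inv-Gamma(10.50, 16.08895).
Mode = β/(α+1) = 16.08895/11.50 = 1.3990.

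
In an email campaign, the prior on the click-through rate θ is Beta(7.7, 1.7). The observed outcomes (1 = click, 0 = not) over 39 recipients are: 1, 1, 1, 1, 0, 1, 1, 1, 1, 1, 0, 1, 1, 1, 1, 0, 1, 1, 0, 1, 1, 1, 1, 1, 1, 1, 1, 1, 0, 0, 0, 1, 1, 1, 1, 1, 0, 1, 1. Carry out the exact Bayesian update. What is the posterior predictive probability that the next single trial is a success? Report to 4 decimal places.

0.7996

The Beta prior is conjugate to a Binomial/Bernoulli likelihood; the update adds successes to α and failures to β.
Posterior: Beta(α+k, β+n−k) = Beta(7.7+31, 1.7+8) = Beta(38.7, 9.7).
For a single future Bernoulli trial, P(success | data) = α/(α+β) = 0.7996.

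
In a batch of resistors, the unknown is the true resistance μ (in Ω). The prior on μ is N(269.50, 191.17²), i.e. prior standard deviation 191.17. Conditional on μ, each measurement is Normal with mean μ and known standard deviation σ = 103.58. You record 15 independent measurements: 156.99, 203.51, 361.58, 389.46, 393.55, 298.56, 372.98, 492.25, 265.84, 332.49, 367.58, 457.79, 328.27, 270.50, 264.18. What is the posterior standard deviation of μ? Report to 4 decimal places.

For Normal data with known variance σ², a Normal(μ₀, σ₀²) prior on μ is conjugate. Posterior precision = 1/σ₀² + n/σ²; posterior mean is the precision-weighted average of μ₀ and x̄.
σ₀² = 191.17² = 36545.9689, σ² = 103.58² = 10728.8164; σ² + n·σ₀² = 10728.8164 + 15·36545.9689 = 558918.3499.
Posterior precision = 1/σ₀² + n/σ² = 1/36545.9689 + 15/10728.8164 = (σ² + n·σ₀²)/(σ₀²σ²) = 558918.3499/(36545.9689·10728.8164); posterior variance σₙ² = σ₀²σ²/(σ² + n·σ₀²) = 36545.9689·10728.8164/558918.3499 = 701.524633.
Posterior SD = √σₙ² = √(36545.9689·10728.8164/558918.3499) = 26.4863.

26.4863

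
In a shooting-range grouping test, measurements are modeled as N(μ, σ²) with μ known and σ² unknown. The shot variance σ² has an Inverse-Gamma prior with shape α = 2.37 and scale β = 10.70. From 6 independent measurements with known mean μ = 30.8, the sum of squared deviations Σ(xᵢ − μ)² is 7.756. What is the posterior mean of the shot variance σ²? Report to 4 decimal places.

3.3359

With known mean μ and an Inverse-Gamma(α, β) prior on σ², the Normal likelihood is conjugate: posterior is Inv-Gamma(α + n/2, β + Σ(xᵢ−μ)²/2).
Posterior: Inv-Gamma(2.37 + 6/2, 10.70 + 7.756/2) = Inv-Gamma(5.37, 14.5780).
E[σ²|data] = β/(α−1) = 14.5780/4.37 = 3.3359.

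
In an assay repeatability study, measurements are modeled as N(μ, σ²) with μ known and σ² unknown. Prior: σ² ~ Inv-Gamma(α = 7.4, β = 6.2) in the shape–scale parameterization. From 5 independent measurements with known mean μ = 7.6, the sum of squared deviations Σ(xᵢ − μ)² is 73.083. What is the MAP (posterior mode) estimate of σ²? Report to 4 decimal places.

3.9212

With known mean μ and an Inverse-Gamma(α, β) prior on σ², the Normal likelihood is conjugate: posterior is Inv-Gamma(α + n/2, β + Σ(xᵢ−μ)²/2).
Posterior: Inv-Gamma(7.4 + 5/2, 6.2 + 73.083/2) = Inv-Gamma(9.90, 42.7415).
Mode = β/(α+1) = 42.7415/10.90 = 3.9212.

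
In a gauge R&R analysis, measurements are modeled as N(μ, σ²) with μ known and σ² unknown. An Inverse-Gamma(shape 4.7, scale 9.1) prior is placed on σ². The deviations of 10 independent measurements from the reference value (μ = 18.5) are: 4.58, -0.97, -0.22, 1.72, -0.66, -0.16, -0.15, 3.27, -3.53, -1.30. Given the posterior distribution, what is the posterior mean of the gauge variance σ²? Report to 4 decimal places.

3.9340

With known mean μ and an Inverse-Gamma(α, β) prior on σ², the Normal likelihood is conjugate: posterior is Inv-Gamma(α + n/2, β + Σ(xᵢ−μ)²/2).
Σ(xᵢ−μ)² = (4.58)² + (-0.97)² + (-0.22)² + (1.72)² + (-0.66)² + (-0.16)² + (-0.15)² + (3.27)² + (-3.53)² + (-1.30)² = 50.2516.
Posterior: Inv-Gamma(4.7 + 10/2, 9.1 + 50.2516/2) = Inv-Gamma(9.70, 34.22580).
E[σ²|data] = β/(α−1) = 34.22580/8.70 = 3.9340.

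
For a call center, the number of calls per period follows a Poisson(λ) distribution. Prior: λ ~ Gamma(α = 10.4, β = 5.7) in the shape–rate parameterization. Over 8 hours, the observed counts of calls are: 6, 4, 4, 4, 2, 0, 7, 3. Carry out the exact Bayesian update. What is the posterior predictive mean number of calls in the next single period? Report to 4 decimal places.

2.9489

With a Gamma(shape α, rate β) prior, the Poisson likelihood is conjugate: the posterior is Gamma(α + ΣXᵢ, β + n).
Sum of counts S = 30 over n = 8 hours.
Posterior: Gamma(α+S, β+n) = Gamma(10.4+30, 5.7+8) = Gamma(40.4, 13.7).
The predictive distribution for one future period is NegBinom with mean α/β = 2.9489.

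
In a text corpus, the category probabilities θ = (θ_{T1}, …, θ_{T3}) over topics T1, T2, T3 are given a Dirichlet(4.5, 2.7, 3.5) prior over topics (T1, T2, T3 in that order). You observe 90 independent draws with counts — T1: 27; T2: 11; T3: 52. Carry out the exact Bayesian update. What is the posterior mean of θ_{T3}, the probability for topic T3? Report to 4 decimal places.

0.5511

The Dirichlet prior is conjugate to the Multinomial likelihood: each posterior αⱼ = prior αⱼ + observed count nⱼ.
Posterior concentration: (31.5, 13.7, 55.5), total = 100.7.
E[θ_{T3}|data] = α_{T3}/Σα = 55.5/100.7 = 0.5511.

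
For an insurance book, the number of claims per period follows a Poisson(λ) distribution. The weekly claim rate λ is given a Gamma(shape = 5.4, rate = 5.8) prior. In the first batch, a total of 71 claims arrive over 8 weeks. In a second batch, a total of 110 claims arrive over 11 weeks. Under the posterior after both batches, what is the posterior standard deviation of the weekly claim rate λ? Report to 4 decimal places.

With a Gamma(shape α, rate β) prior, the Poisson likelihood is conjugate: the posterior is Gamma(α + ΣXᵢ, β + n).
After batch 1: Gamma(α+S, β+n) = Gamma(5.4+71, 5.8+8) = Gamma(76.4, 13.8).
After batch 2: Gamma(α+S, β+n) = Gamma(76.4+110, 13.8+11) = Gamma(186.4, 24.8).
SD = √α/β = √186.4/24.8 = 0.5505.

0.5505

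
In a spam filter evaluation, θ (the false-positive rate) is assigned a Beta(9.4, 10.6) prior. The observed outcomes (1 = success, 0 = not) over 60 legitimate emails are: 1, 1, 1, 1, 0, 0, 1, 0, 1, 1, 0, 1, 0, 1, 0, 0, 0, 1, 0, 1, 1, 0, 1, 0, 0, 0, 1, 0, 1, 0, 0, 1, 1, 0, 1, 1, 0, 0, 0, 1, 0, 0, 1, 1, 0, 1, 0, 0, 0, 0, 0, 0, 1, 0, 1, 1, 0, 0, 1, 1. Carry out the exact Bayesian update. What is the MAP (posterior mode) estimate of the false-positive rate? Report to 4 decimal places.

0.4667

The Beta prior is conjugate to a Binomial/Bernoulli likelihood; the update adds successes to α and failures to β.
Posterior: Beta(α+k, β+n−k) = Beta(9.4+28, 10.6+32) = Beta(37.4, 42.6).
Mode of Beta(a,b) for a,b>1 is (a−1)/(a+b−2) = 36.4/78.0 = 0.4667.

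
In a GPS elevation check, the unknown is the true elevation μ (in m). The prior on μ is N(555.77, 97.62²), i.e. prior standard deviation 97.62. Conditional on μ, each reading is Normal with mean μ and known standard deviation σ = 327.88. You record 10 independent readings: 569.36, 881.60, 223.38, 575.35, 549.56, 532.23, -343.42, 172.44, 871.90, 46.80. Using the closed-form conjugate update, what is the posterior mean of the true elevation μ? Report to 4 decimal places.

486.2953

For Normal data with known variance σ², a Normal(μ₀, σ₀²) prior on μ is conjugate. Posterior precision = 1/σ₀² + n/σ²; posterior mean is the precision-weighted average of μ₀ and x̄.
Σxᵢ = 569.36 + 881.60 + 223.38 + 575.35 + 549.56 + 532.23 + (-343.42) + 172.44 + 871.90 + 46.80 = 4079.2, so n·x̄ = 4079.2.
σ₀² = 97.62² = 9529.6644, σ² = 327.88² = 107505.2944; σ² + n·σ₀² = 107505.2944 + 10·9529.6644 = 202801.9384.
Posterior mean = (μ₀/σ₀² + n·x̄/σ²)/(1/σ₀² + n/σ²) = (σ²·μ₀ + σ₀²·n·x̄)/(σ² + n·σ₀²) = (107505.2944·555.77 + 9529.6644·4079.2)/202801.9384 = 98621624.489168/202801.9384 = 486.2953.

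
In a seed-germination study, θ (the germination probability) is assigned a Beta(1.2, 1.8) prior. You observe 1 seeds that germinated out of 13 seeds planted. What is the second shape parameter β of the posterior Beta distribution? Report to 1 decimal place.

13.8

The Beta prior is conjugate to a Binomial/Bernoulli likelihood; the update adds successes to α and failures to β.
Posterior: Beta(α+k, β+n−k) = Beta(1.2+1, 1.8+12) = Beta(2.2, 13.8).
Posterior β = 13.8.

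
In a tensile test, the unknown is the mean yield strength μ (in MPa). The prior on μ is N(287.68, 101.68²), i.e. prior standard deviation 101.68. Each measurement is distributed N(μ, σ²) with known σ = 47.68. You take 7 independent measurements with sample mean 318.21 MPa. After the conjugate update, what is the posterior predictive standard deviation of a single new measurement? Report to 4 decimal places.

50.8749

For Normal data with known variance σ², a Normal(μ₀, σ₀²) prior on μ is conjugate. Posterior precision = 1/σ₀² + n/σ²; posterior mean is the precision-weighted average of μ₀ and x̄.
σ₀² = 101.68² = 10338.8224, σ² = 47.68² = 2273.3824; σ² + n·σ₀² = 2273.3824 + 7·10338.8224 = 74645.1392.
Posterior precision = 1/σ₀² + n/σ² = 1/10338.8224 + 7/2273.3824 = (σ² + n·σ₀²)/(σ₀²σ²) = 74645.1392/(10338.8224·2273.3824); posterior variance σₙ² = σ₀²σ²/(σ² + n·σ₀²) = 10338.8224·2273.3824/74645.1392 = 314.877796.
Predictive variance for one new observation = σₙ² + σ² = 10338.8224·2273.3824/74645.1392 + 2273.3824 = σ²·(σ₀² + 74645.1392)/74645.1392 = 2273.3824·84983.9616/74645.1392 = 2588.260196; SD = √(2273.3824·84983.9616/74645.1392) = 50.8749.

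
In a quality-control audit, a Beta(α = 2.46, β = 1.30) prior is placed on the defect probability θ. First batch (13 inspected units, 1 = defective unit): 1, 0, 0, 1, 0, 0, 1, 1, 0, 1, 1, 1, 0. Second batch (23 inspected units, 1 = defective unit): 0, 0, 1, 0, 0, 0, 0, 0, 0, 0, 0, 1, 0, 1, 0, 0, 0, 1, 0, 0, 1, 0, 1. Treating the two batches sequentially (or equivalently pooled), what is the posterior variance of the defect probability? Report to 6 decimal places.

0.005830

The Beta prior is conjugate to a Binomial/Bernoulli likelihood; the update adds successes to α and failures to β.
After batch 1: Beta(2.46+7, 1.30+6) = Beta(9.46, 7.30).
After batch 2: Beta(9.46+6, 7.30+17) = Beta(15.46, 24.30).
Var = αβ/((α+β)²(α+β+1)) = 15.46·24.30/(39.76²·40.76) = 0.005830.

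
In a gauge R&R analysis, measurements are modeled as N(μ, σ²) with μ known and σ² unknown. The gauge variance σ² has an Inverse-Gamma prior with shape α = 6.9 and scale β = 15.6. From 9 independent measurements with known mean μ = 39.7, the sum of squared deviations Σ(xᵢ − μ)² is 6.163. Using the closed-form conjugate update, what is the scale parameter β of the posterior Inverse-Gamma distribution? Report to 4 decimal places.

With known mean μ and an Inverse-Gamma(α, β) prior on σ², the Normal likelihood is conjugate: posterior is Inv-Gamma(α + n/2, β + Σ(xᵢ−μ)²/2).
Posterior: Inv-Gamma(6.9 + 9/2, 15.6 + 6.163/2) = Inv-Gamma(11.40, 18.6815).
Posterior β = 18.6815.

18.6815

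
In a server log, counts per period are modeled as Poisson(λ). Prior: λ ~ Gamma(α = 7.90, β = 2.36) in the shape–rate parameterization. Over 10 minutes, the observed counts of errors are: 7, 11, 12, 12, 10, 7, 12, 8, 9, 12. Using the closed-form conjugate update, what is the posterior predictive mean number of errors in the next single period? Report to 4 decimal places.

With a Gamma(shape α, rate β) prior, the Poisson likelihood is conjugate: the posterior is Gamma(α + ΣXᵢ, β + n).
Sum of counts S = 100 over n = 10 minutes.
Posterior: Gamma(α+S, β+n) = Gamma(7.90+100, 2.36+10) = Gamma(107.90, 12.36).
The predictive distribution for one future period is NegBinom with mean α/β = 8.7298.

8.7298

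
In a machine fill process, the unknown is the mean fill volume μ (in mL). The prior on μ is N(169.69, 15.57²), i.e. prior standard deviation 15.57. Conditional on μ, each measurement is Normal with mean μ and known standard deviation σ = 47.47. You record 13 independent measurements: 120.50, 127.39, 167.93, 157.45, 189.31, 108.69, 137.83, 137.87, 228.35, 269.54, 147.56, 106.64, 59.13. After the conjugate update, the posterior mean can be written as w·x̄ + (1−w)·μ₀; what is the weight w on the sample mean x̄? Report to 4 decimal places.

0.5831

For Normal data with known variance σ², a Normal(μ₀, σ₀²) prior on μ is conjugate. Posterior precision = 1/σ₀² + n/σ²; posterior mean is the precision-weighted average of μ₀ and x̄.
σ₀² = 15.57² = 242.4249, σ² = 47.47² = 2253.4009. Prior precision 1/σ₀² = 1/242.4249; data precision n/σ² = 13/2253.4009.
w = (n/σ²)/(1/σ₀² + n/σ²) = n·σ₀²/(σ² + n·σ₀²) = 13·242.4249/(2253.4009 + 13·242.4249) = 3151.5237/5404.9246 = 0.5831.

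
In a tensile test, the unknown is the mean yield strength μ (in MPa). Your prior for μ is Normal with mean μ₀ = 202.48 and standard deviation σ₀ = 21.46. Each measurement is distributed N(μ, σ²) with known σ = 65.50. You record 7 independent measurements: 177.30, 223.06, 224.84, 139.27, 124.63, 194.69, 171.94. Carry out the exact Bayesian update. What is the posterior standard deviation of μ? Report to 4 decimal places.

For Normal data with known variance σ², a Normal(μ₀, σ₀²) prior on μ is conjugate. Posterior precision = 1/σ₀² + n/σ²; posterior mean is the precision-weighted average of μ₀ and x̄.
σ₀² = 21.46² = 460.5316, σ² = 65.50² = 4290.25; σ² + n·σ₀² = 4290.25 + 7·460.5316 = 7513.9712.
Posterior precision = 1/σ₀² + n/σ² = 1/460.5316 + 7/4290.25 = (σ² + n·σ₀²)/(σ₀²σ²) = 7513.9712/(460.5316·4290.25); posterior variance σₙ² = σ₀²σ²/(σ² + n·σ₀²) = 460.5316·4290.25/7513.9712 = 262.949597.
Posterior SD = √σₙ² = √(460.5316·4290.25/7513.9712) = 16.2157.

16.2157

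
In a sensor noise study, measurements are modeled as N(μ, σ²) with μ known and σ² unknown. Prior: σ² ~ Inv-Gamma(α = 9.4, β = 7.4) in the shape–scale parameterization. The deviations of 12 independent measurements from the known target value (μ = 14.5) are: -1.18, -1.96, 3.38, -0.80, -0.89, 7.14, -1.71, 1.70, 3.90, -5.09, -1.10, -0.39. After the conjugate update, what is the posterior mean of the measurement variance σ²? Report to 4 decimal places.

With known mean μ and an Inverse-Gamma(α, β) prior on σ², the Normal likelihood is conjugate: posterior is Inv-Gamma(α + n/2, β + Σ(xᵢ−μ)²/2).
Σ(xᵢ−μ)² = (-1.18)² + (-1.96)² + (3.38)² + (-0.80)² + (-0.89)² + (7.14)² + (-1.71)² + (1.70)² + (3.90)² + (-5.09)² + (-1.10)² + (-0.39)² = 117.3644.
Posterior: Inv-Gamma(9.4 + 12/2, 7.4 + 117.3644/2) = Inv-Gamma(15.40, 66.08220).
E[σ²|data] = β/(α−1) = 66.08220/14.40 = 4.5890.

4.5890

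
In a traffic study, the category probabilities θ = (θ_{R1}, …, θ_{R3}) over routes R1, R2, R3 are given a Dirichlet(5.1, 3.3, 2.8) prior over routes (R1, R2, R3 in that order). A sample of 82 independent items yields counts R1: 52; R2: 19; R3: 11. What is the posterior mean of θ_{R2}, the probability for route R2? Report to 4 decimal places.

The Dirichlet prior is conjugate to the Multinomial likelihood: each posterior αⱼ = prior αⱼ + observed count nⱼ.
Posterior concentration: (57.1, 22.3, 13.8), total = 93.2.
E[θ_{R2}|data] = α_{R2}/Σα = 22.3/93.2 = 0.2393.

0.2393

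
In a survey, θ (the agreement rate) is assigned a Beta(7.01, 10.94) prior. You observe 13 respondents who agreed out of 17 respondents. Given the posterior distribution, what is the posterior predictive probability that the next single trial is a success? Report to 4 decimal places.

0.5725

The Beta prior is conjugate to a Binomial/Bernoulli likelihood; the update adds successes to α and failures to β.
Posterior: Beta(α+k, β+n−k) = Beta(7.01+13, 10.94+4) = Beta(20.01, 14.94).
For a single future Bernoulli trial, P(success | data) = α/(α+β) = 0.5725.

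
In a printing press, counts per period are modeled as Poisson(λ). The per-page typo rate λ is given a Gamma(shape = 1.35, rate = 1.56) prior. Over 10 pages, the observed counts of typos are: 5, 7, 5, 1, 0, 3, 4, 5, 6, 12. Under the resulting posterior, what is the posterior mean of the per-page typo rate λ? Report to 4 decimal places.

With a Gamma(shape α, rate β) prior, the Poisson likelihood is conjugate: the posterior is Gamma(α + ΣXᵢ, β + n).
Sum of counts S = 48 over n = 10 pages.
Posterior: Gamma(α+S, β+n) = Gamma(1.35+48, 1.56+10) = Gamma(49.35, 11.56).
Posterior mean = α/β = 49.35/11.56 = 4.2690.

4.2690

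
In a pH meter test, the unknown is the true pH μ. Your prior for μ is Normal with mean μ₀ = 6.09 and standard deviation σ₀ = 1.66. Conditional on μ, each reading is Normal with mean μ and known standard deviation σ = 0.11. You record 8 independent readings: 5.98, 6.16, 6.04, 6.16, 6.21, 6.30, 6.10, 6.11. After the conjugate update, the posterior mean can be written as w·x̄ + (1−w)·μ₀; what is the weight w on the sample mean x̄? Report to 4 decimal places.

For Normal data with known variance σ², a Normal(μ₀, σ₀²) prior on μ is conjugate. Posterior precision = 1/σ₀² + n/σ²; posterior mean is the precision-weighted average of μ₀ and x̄.
σ₀² = 1.66² = 2.7556, σ² = 0.11² = 0.0121. Prior precision 1/σ₀² = 1/2.7556; data precision n/σ² = 8/0.0121.
w = (n/σ²)/(1/σ₀² + n/σ²) = n·σ₀²/(σ² + n·σ₀²) = 8·2.7556/(0.0121 + 8·2.7556) = 22.0448/22.0569 = 0.9995.

0.9995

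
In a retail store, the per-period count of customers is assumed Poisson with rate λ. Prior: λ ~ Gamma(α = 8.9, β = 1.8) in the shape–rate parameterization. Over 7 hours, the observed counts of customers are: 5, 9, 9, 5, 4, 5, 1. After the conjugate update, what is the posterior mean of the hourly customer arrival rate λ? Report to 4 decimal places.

5.3295

With a Gamma(shape α, rate β) prior, the Poisson likelihood is conjugate: the posterior is Gamma(α + ΣXᵢ, β + n).
Sum of counts S = 38 over n = 7 hours.
Posterior: Gamma(α+S, β+n) = Gamma(8.9+38, 1.8+7) = Gamma(46.9, 8.8).
Posterior mean = α/β = 46.9/8.8 = 5.3295.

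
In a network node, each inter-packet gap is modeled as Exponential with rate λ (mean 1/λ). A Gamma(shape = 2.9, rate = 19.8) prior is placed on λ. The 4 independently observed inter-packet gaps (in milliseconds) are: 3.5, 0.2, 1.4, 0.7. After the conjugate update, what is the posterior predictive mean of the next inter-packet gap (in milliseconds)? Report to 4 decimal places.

4.3390

With a Gamma(shape α, rate β) prior on the exponential rate λ, the posterior after n observations with total T = Σxᵢ is Gamma(α+n, β+T).
Sum of observations T = 5.8 milliseconds; n = 4.
Posterior: Gamma(2.9+4, 19.8+5.8) = Gamma(6.9, 25.6).
The predictive distribution for the next observation is Lomax; its mean is β/(α−1) = 25.6/5.9 = 4.3390.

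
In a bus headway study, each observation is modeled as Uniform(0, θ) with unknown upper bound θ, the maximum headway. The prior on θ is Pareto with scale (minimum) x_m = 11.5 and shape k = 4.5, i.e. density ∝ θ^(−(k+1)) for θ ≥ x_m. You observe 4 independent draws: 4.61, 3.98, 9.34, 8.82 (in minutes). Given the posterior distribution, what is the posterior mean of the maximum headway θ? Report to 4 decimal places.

A Pareto(scale x_m, shape k) prior on the upper bound θ of Uniform(0, θ) is conjugate: posterior is Pareto(max(x_m, max xᵢ), k + n).
Sample maximum = 9.34; prior scale x_m = 11.5 → posterior scale = max = 11.50.
Posterior shape = 4.5 + 4 = 8.5.
E[θ|data] = k·x_m/(k−1) = 8.5·11.50/7.5 = 13.0333.

13.0333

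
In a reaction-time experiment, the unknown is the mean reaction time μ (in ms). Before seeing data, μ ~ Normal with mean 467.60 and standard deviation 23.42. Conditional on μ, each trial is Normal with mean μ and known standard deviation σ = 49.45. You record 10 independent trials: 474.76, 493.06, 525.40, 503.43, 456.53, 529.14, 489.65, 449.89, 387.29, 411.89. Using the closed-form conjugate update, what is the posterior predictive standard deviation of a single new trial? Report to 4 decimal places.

51.1315

For Normal data with known variance σ², a Normal(μ₀, σ₀²) prior on μ is conjugate. Posterior precision = 1/σ₀² + n/σ²; posterior mean is the precision-weighted average of μ₀ and x̄.
σ₀² = 23.42² = 548.4964, σ² = 49.45² = 2445.3025; σ² + n·σ₀² = 2445.3025 + 10·548.4964 = 7930.2665.
Posterior precision = 1/σ₀² + n/σ² = 1/548.4964 + 10/2445.3025 = (σ² + n·σ₀²)/(σ₀²σ²) = 7930.2665/(548.4964·2445.3025); posterior variance σₙ² = σ₀²σ²/(σ² + n·σ₀²) = 548.4964·2445.3025/7930.2665 = 169.129199.
Predictive variance for one new observation = σₙ² + σ² = 548.4964·2445.3025/7930.2665 + 2445.3025 = σ²·(σ₀² + 7930.2665)/7930.2665 = 2445.3025·8478.7629/7930.2665 = 2614.431699; SD = √(2445.3025·8478.7629/7930.2665) = 51.1315.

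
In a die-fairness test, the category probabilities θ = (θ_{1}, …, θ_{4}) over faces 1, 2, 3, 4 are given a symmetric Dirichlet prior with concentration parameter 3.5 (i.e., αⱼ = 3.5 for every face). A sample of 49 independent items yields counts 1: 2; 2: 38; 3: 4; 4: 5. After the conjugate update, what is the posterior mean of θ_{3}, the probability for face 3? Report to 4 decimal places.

0.1190

The Dirichlet prior is conjugate to the Multinomial likelihood: each posterior αⱼ = prior αⱼ + observed count nⱼ.
Posterior concentration: (5.5, 41.5, 7.5, 8.5), total = 63.0.
E[θ_{3}|data] = α_{3}/Σα = 7.5/63.0 = 0.1190.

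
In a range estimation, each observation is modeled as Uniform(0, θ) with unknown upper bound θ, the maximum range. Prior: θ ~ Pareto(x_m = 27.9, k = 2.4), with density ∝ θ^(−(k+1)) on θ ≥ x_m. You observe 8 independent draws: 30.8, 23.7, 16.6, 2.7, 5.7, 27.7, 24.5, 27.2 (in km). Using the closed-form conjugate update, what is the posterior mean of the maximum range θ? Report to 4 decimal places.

34.0766

A Pareto(scale x_m, shape k) prior on the upper bound θ of Uniform(0, θ) is conjugate: posterior is Pareto(max(x_m, max xᵢ), k + n).
Sample maximum = 30.8; prior scale x_m = 27.9 → posterior scale = max = 30.8.
Posterior shape = 2.4 + 8 = 10.4.
E[θ|data] = k·x_m/(k−1) = 10.4·30.8/9.4 = 34.0766.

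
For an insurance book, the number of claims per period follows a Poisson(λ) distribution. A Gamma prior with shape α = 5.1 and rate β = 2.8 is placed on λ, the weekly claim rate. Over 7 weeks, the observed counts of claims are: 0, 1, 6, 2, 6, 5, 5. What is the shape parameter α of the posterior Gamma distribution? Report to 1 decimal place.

30.1

With a Gamma(shape α, rate β) prior, the Poisson likelihood is conjugate: the posterior is Gamma(α + ΣXᵢ, β + n).
Sum of counts S = 25 over n = 7 weeks.
Posterior: Gamma(α+S, β+n) = Gamma(5.1+25, 2.8+7) = Gamma(30.1, 9.8).
Posterior α = 30.1.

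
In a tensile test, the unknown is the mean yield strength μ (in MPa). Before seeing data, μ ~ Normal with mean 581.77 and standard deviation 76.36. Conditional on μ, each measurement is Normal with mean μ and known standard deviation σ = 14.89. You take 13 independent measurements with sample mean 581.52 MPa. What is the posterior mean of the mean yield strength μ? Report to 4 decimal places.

581.5207

For Normal data with known variance σ², a Normal(μ₀, σ₀²) prior on μ is conjugate. Posterior precision = 1/σ₀² + n/σ²; posterior mean is the precision-weighted average of μ₀ and x̄.
n·x̄ = 13·581.52 = 7559.76.
σ₀² = 76.36² = 5830.8496, σ² = 14.89² = 221.7121; σ² + n·σ₀² = 221.7121 + 13·5830.8496 = 76022.7569.
Posterior mean = (μ₀/σ₀² + n·x̄/σ²)/(1/σ₀² + n/σ²) = (σ²·μ₀ + σ₀²·n·x̄)/(σ² + n·σ₀²) = (221.7121·581.77 + 5830.8496·7559.76)/76022.7569 = 44208809.020513/76022.7569 = 581.5207.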